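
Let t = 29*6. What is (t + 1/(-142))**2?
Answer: 610435849/20164 ≈ 30274.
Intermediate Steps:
t = 174
(t + 1/(-142))**2 = (174 + 1/(-142))**2 = (174 - 1/142)**2 = (24707/142)**2 = 610435849/20164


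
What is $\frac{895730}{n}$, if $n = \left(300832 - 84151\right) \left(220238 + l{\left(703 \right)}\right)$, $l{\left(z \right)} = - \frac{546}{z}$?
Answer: $\frac{314849095}{16774009458504} \approx 1.877 \cdot 10^{-5}$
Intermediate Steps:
$n = \frac{33548018917008}{703}$ ($n = \left(300832 - 84151\right) \left(220238 - \frac{546}{703}\right) = 216681 \left(220238 - \frac{546}{703}\right) = 216681 \cdot \frac{154826768}{703} = \frac{33548018917008}{703} \approx 4.7721 \cdot 10^{10}$)
$\frac{895730}{n} = \frac{895730}{\frac{33548018917008}{703}} = 895730 \cdot \frac{703}{33548018917008} = \frac{314849095}{16774009458504}$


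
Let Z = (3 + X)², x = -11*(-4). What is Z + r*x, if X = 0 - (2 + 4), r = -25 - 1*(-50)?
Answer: 1109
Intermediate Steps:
r = 25 (r = -25 + 50 = 25)
X = -6 (X = 0 - 1*6 = 0 - 6 = -6)
x = 44
Z = 9 (Z = (3 - 6)² = (-3)² = 9)
Z + r*x = 9 + 25*44 = 9 + 1100 = 1109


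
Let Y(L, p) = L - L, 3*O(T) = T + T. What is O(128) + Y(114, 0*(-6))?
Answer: 256/3 ≈ 85.333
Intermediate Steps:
O(T) = 2*T/3 (O(T) = (T + T)/3 = (2*T)/3 = 2*T/3)
Y(L, p) = 0
O(128) + Y(114, 0*(-6)) = (⅔)*128 + 0 = 256/3 + 0 = 256/3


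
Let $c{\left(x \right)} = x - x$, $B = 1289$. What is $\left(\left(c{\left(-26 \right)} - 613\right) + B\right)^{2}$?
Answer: $456976$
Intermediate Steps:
$c{\left(x \right)} = 0$
$\left(\left(c{\left(-26 \right)} - 613\right) + B\right)^{2} = \left(\left(0 - 613\right) + 1289\right)^{2} = \left(-613 + 1289\right)^{2} = 676^{2} = 456976$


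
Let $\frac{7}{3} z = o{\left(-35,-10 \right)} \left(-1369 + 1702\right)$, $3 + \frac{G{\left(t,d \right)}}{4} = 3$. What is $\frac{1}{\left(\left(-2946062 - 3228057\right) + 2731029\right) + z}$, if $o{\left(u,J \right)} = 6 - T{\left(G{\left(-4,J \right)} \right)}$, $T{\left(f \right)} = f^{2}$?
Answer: $- \frac{7}{24095636} \approx -2.9051 \cdot 10^{-7}$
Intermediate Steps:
$G{\left(t,d \right)} = 0$ ($G{\left(t,d \right)} = -12 + 4 \cdot 3 = -12 + 12 = 0$)
$o{\left(u,J \right)} = 6$ ($o{\left(u,J \right)} = 6 - 0^{2} = 6 - 0 = 6 + 0 = 6$)
$z = \frac{5994}{7}$ ($z = \frac{3 \cdot 6 \left(-1369 + 1702\right)}{7} = \frac{3 \cdot 6 \cdot 333}{7} = \frac{3}{7} \cdot 1998 = \frac{5994}{7} \approx 856.29$)
$\frac{1}{\left(\left(-2946062 - 3228057\right) + 2731029\right) + z} = \frac{1}{\left(\left(-2946062 - 3228057\right) + 2731029\right) + \frac{5994}{7}} = \frac{1}{\left(-6174119 + 2731029\right) + \frac{5994}{7}} = \frac{1}{-3443090 + \frac{5994}{7}} = \frac{1}{- \frac{24095636}{7}} = - \frac{7}{24095636}$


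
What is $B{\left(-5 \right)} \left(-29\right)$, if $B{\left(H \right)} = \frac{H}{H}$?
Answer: $-29$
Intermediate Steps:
$B{\left(H \right)} = 1$
$B{\left(-5 \right)} \left(-29\right) = 1 \left(-29\right) = -29$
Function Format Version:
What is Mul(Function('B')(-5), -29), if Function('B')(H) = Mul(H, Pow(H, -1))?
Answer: -29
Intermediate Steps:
Function('B')(H) = 1
Mul(Function('B')(-5), -29) = Mul(1, -29) = -29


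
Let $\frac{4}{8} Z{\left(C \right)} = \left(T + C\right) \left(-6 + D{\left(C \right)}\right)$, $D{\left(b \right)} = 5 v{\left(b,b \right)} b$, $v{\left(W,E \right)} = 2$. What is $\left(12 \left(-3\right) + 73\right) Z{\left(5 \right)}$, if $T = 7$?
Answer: $39072$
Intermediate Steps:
$D{\left(b \right)} = 10 b$ ($D{\left(b \right)} = 5 \cdot 2 b = 10 b$)
$Z{\left(C \right)} = 2 \left(-6 + 10 C\right) \left(7 + C\right)$ ($Z{\left(C \right)} = 2 \left(7 + C\right) \left(-6 + 10 C\right) = 2 \left(-6 + 10 C\right) \left(7 + C\right)$)
$\left(12 \left(-3\right) + 73\right) Z{\left(5 \right)} = \left(12 \left(-3\right) + 73\right) \left(-84 + 20 \cdot 5^{2} + 128 \cdot 5\right) = \left(-36 + 73\right) \left(-84 + 20 \cdot 25 + 640\right) = 37 \left(-84 + 500 + 640\right) = 37 \cdot 1056 = 39072$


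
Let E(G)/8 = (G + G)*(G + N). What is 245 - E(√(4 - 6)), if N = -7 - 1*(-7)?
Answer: 277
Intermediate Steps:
N = 0 (N = -7 + 7 = 0)
E(G) = 16*G² (E(G) = 8*((G + G)*(G + 0)) = 8*((2*G)*G) = 8*(2*G²) = 16*G²)
245 - E(√(4 - 6)) = 245 - 16*(√(4 - 6))² = 245 - 16*(√(-2))² = 245 - 16*(I*√2)² = 245 - 16*(-2) = 245 - 1*(-32) = 245 + 32 = 277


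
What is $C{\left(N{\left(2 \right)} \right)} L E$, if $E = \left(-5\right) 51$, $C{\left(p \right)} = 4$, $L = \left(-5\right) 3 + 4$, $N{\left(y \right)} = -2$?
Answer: $11220$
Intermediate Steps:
$L = -11$ ($L = -15 + 4 = -11$)
$E = -255$
$C{\left(N{\left(2 \right)} \right)} L E = 4 \left(-11\right) \left(-255\right) = \left(-44\right) \left(-255\right) = 11220$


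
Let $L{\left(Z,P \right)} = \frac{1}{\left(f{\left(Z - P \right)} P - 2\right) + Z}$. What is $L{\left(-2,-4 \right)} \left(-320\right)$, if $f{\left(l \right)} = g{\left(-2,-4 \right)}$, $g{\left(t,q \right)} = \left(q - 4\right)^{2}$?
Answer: $\frac{16}{13} \approx 1.2308$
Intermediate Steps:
$g{\left(t,q \right)} = \left(-4 + q\right)^{2}$
$f{\left(l \right)} = 64$ ($f{\left(l \right)} = \left(-4 - 4\right)^{2} = \left(-8\right)^{2} = 64$)
$L{\left(Z,P \right)} = \frac{1}{-2 + Z + 64 P}$ ($L{\left(Z,P \right)} = \frac{1}{\left(64 P - 2\right) + Z} = \frac{1}{\left(-2 + 64 P\right) + Z} = \frac{1}{-2 + Z + 64 P}$)
$L{\left(-2,-4 \right)} \left(-320\right) = \frac{1}{-2 - 2 + 64 \left(-4\right)} \left(-320\right) = \frac{1}{-2 - 2 - 256} \left(-320\right) = \frac{1}{-260} \left(-320\right) = \left(- \frac{1}{260}\right) \left(-320\right) = \frac{16}{13}$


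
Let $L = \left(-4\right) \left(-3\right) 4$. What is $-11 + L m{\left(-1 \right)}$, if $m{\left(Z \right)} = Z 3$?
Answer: $-155$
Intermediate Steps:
$m{\left(Z \right)} = 3 Z$
$L = 48$ ($L = 12 \cdot 4 = 48$)
$-11 + L m{\left(-1 \right)} = -11 + 48 \cdot 3 \left(-1\right) = -11 + 48 \left(-3\right) = -11 - 144 = -155$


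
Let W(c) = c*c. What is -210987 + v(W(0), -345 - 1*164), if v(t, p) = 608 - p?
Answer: -209870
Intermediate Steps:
W(c) = c²
-210987 + v(W(0), -345 - 1*164) = -210987 + (608 - (-345 - 1*164)) = -210987 + (608 - (-345 - 164)) = -210987 + (608 - 1*(-509)) = -210987 + (608 + 509) = -210987 + 1117 = -209870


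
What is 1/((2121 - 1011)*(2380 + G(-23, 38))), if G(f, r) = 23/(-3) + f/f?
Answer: 1/2634400 ≈ 3.7959e-7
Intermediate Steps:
G(f, r) = -20/3 (G(f, r) = 23*(-1/3) + 1 = -23/3 + 1 = -20/3)
1/((2121 - 1011)*(2380 + G(-23, 38))) = 1/((2121 - 1011)*(2380 - 20/3)) = 1/(1110*(7120/3)) = 1/2634400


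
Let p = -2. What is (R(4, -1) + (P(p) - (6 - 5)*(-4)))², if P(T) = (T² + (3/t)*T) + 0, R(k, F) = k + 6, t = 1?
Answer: 144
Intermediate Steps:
R(k, F) = 6 + k
P(T) = T² + 3*T (P(T) = (T² + (3/1)*T) + 0 = (T² + (3*1)*T) + 0 = (T² + 3*T) + 0 = T² + 3*T)
(R(4, -1) + (P(p) - (6 - 5)*(-4)))² = ((6 + 4) + (-2*(3 - 2) - (6 - 5)*(-4)))² = (10 + (-2*1 - (-4)))² = (10 + (-2 - 1*(-4)))² = (10 + (-2 + 4))² = (10 + 2)² = 12² = 144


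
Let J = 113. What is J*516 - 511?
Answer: 57797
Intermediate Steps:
J*516 - 511 = 113*516 - 511 = 58308 - 511 = 57797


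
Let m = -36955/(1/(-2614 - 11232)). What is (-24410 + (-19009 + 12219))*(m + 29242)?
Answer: -15965294966400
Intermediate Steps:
m = 511678930 (m = -36955/(1/(-13846)) = -36955/(-1/13846) = -36955*(-13846) = 511678930)
(-24410 + (-19009 + 12219))*(m + 29242) = (-24410 + (-19009 + 12219))*(511678930 + 29242) = (-24410 - 6790)*511708172 = -31200*511708172 = -15965294966400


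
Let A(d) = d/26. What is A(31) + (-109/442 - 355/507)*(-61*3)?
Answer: 501216/2873 ≈ 174.46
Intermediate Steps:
A(d) = d/26 (A(d) = d*(1/26) = d/26)
A(31) + (-109/442 - 355/507)*(-61*3) = (1/26)*31 + (-109/442 - 355/507)*(-61*3) = 31/26 + (-109*1/442 - 355*1/507)*(-183) = 31/26 + (-109/442 - 355/507)*(-183) = 31/26 - 16321/17238*(-183) = 31/26 + 995581/5746 = 501216/2873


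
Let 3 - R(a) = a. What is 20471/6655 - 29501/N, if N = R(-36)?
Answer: -17775526/23595 ≈ -753.36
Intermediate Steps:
R(a) = 3 - a
N = 39 (N = 3 - 1*(-36) = 3 + 36 = 39)
20471/6655 - 29501/N = 20471/6655 - 29501/39 = 20471*(1/6655) - 29501*1/39 = 1861/605 - 29501/39 = -17775526/23595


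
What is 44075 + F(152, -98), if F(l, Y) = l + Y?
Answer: 44129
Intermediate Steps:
F(l, Y) = Y + l
44075 + F(152, -98) = 44075 + (-98 + 152) = 44075 + 54 = 44129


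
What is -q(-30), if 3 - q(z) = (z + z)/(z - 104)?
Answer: -171/67 ≈ -2.5522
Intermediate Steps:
q(z) = 3 - 2*z/(-104 + z) (q(z) = 3 - (z + z)/(z - 104) = 3 - 2*z/(-104 + z))
-q(-30) = -(-312 - 30)/(-104 - 30) = -(-342)/(-134) = -(-1)*(-342)/134 = -1*171/67 = -171/67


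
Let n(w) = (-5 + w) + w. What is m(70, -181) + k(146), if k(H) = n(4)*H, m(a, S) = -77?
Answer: 361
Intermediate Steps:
n(w) = -5 + 2*w
k(H) = 3*H (k(H) = (-5 + 2*4)*H = (-5 + 8)*H = 3*H)
m(70, -181) + k(146) = -77 + 3*146 = -77 + 438 = 361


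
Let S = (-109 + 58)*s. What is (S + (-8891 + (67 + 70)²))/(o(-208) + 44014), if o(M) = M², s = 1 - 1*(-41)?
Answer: 3868/43639 ≈ 0.088636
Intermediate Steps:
s = 42 (s = 1 + 41 = 42)
S = -2142 (S = (-109 + 58)*42 = -51*42 = -2142)
(S + (-8891 + (67 + 70)²))/(o(-208) + 44014) = (-2142 + (-8891 + (67 + 70)²))/((-208)² + 44014) = (-2142 + (-8891 + 137²))/(43264 + 44014) = (-2142 + (-8891 + 18769))/87278 = (-2142 + 9878)*(1/87278) = 7736*(1/87278) = 3868/43639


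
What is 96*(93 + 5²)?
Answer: 11328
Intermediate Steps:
96*(93 + 5²) = 96*(93 + 25) = 96*118 = 11328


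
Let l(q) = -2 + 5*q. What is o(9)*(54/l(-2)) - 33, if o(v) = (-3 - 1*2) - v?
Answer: 30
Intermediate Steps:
o(v) = -5 - v (o(v) = (-3 - 2) - v = -5 - v)
o(9)*(54/l(-2)) - 33 = (-5 - 1*9)*(54/(-2 + 5*(-2))) - 33 = (-5 - 9)*(54/(-2 - 10)) - 33 = -756/(-12) - 33 = -756*(-1)/12 - 33 = -14*(-9/2) - 33 = 63 - 33 = 30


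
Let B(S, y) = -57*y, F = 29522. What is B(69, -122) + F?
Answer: 36476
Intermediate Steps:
B(69, -122) + F = -57*(-122) + 29522 = 6954 + 29522 = 36476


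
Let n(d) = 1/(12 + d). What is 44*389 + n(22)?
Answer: 581945/34 ≈ 17116.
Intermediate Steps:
44*389 + n(22) = 44*389 + 1/(12 + 22) = 17116 + 1/34 = 581945/34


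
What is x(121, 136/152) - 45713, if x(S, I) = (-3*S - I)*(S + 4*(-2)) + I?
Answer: -1649812/19 ≈ -86832.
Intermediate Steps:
x(S, I) = I + (-8 + S)*(-I - 3*S) (x(S, I) = (-I - 3*S)*(S - 8) + I = (-I - 3*S)*(-8 + S) + I = (-8 + S)*(-I - 3*S) + I = I + (-8 + S)*(-I - 3*S))
x(121, 136/152) - 45713 = (-3*121² + 9*(136/152) + 24*121 - 1*136/152*121) - 45713 = (-3*14641 + 9*(136*(1/152)) + 2904 - 1*136*(1/152)*121) - 45713 = (-43923 + 9*(17/19) + 2904 - 1*17/19*121) - 45713 = (-43923 + 153/19 + 2904 - 2057/19) - 45713 = -781265/19 - 45713 = -1649812/19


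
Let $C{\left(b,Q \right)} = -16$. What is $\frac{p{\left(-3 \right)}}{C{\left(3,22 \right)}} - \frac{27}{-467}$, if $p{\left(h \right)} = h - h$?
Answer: $\frac{27}{467} \approx 0.057816$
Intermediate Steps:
$p{\left(h \right)} = 0$
$\frac{p{\left(-3 \right)}}{C{\left(3,22 \right)}} - \frac{27}{-467} = \frac{0}{-16} - \frac{27}{-467} = 0 \left(- \frac{1}{16}\right) - - \frac{27}{467} = 0 + \frac{27}{467} = \frac{27}{467}$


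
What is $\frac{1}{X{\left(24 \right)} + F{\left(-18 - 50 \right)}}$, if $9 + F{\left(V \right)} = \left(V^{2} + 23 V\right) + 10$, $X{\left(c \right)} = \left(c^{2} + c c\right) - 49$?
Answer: $\frac{1}{4164} \approx 0.00024015$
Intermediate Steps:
$X{\left(c \right)} = -49 + 2 c^{2}$ ($X{\left(c \right)} = \left(c^{2} + c^{2}\right) - 49 = 2 c^{2} - 49 = -49 + 2 c^{2}$)
$F{\left(V \right)} = 1 + V^{2} + 23 V$ ($F{\left(V \right)} = -9 + \left(\left(V^{2} + 23 V\right) + 10\right) = -9 + \left(10 + V^{2} + 23 V\right) = 1 + V^{2} + 23 V$)
$\frac{1}{X{\left(24 \right)} + F{\left(-18 - 50 \right)}} = \frac{1}{\left(-49 + 2 \cdot 24^{2}\right) + \left(1 + \left(-18 - 50\right)^{2} + 23 \left(-18 - 50\right)\right)} = \frac{1}{\left(-49 + 2 \cdot 576\right) + \left(1 + \left(-68\right)^{2} + 23 \left(-68\right)\right)} = \frac{1}{\left(-49 + 1152\right) + \left(1 + 4624 - 1564\right)} = \frac{1}{1103 + 3061} = \frac{1}{4164}$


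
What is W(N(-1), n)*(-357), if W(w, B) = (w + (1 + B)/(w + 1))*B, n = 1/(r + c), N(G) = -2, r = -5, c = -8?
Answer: -13566/169 ≈ -80.272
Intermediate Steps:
n = -1/13 (n = 1/(-5 - 8) = 1/(-13) = -1/13 ≈ -0.076923)
W(w, B) = B*(w + (1 + B)/(1 + w)) (W(w, B) = (w + (1 + B)/(1 + w))*B = B*(w + (1 + B)/(1 + w)))
W(N(-1), n)*(-357) = -(1 - 1/13 - 2 + (-2)²)/(13*(1 - 2))*(-357) = -1/13*(1 - 1/13 - 2 + 4)/(-1)*(-357) = -1/13*(-1)*38/13*(-357) = (38/169)*(-357) = -13566/169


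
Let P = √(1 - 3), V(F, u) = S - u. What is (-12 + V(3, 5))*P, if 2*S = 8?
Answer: -13*I*√2 ≈ -18.385*I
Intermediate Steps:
S = 4 (S = (½)*8 = 4)
V(F, u) = 4 - u
P = I*√2 (P = √(-2) = I*√2 ≈ 1.4142*I)
(-12 + V(3, 5))*P = (-12 + (4 - 1*5))*(I*√2) = (-12 + (4 - 5))*(I*√2) = (-12 - 1)*(I*√2) = -13*I*√2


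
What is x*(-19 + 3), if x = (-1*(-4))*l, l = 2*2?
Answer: -256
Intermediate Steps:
l = 4
x = 16 (x = -1*(-4)*4 = 4*4 = 16)
x*(-19 + 3) = 16*(-19 + 3) = 16*(-16) = -256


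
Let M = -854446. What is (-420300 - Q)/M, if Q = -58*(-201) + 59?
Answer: 432017/854446 ≈ 0.50561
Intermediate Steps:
Q = 11717 (Q = 11658 + 59 = 11717)
(-420300 - Q)/M = (-420300 - 1*11717)/(-854446) = (-420300 - 11717)*(-1/854446) = -432017*(-1/854446) = 432017/854446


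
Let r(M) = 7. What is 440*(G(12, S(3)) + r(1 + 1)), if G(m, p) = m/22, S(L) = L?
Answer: 3320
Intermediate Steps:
G(m, p) = m/22 (G(m, p) = m*(1/22) = m/22)
440*(G(12, S(3)) + r(1 + 1)) = 440*((1/22)*12 + 7) = 440*(6/11 + 7) = 440*(83/11) = 3320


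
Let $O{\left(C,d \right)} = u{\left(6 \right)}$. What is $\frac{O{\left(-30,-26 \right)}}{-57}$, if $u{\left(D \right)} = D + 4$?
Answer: $- \frac{10}{57} \approx -0.17544$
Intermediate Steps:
$u{\left(D \right)} = 4 + D$
$O{\left(C,d \right)} = 10$ ($O{\left(C,d \right)} = 4 + 6 = 10$)
$\frac{O{\left(-30,-26 \right)}}{-57} = \frac{10}{-57} = 10 \left(- \frac{1}{57}\right) = - \frac{10}{57}$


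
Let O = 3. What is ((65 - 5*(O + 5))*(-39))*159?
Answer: -155025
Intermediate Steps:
((65 - 5*(O + 5))*(-39))*159 = ((65 - 5*(3 + 5))*(-39))*159 = ((65 - 5*8)*(-39))*159 = ((65 - 40)*(-39))*159 = (25*(-39))*159 = -975*159 = -155025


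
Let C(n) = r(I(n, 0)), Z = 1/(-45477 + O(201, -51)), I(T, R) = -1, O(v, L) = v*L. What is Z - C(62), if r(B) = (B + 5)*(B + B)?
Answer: 445823/55728 ≈ 8.0000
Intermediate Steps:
O(v, L) = L*v
Z = -1/55728 (Z = 1/(-45477 - 51*201) = 1/(-45477 - 10251) = 1/(-55728) = -1/55728 ≈ -1.7944e-5)
r(B) = 2*B*(5 + B) (r(B) = (5 + B)*(2*B) = 2*B*(5 + B))
C(n) = -8 (C(n) = 2*(-1)*(5 - 1) = 2*(-1)*4 = -8)
Z - C(62) = -1/55728 - 1*(-8) = -1/55728 + 8 = 445823/55728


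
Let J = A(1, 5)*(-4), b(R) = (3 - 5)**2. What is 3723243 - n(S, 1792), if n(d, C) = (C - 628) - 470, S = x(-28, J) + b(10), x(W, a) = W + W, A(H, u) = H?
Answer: 3722549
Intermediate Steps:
b(R) = 4 (b(R) = (-2)**2 = 4)
J = -4 (J = 1*(-4) = -4)
x(W, a) = 2*W
S = -52 (S = 2*(-28) + 4 = -56 + 4 = -52)
n(d, C) = -1098 + C (n(d, C) = (-628 + C) - 470 = -1098 + C)
3723243 - n(S, 1792) = 3723243 - (-1098 + 1792) = 3723243 - 1*694 = 3723243 - 694 = 3722549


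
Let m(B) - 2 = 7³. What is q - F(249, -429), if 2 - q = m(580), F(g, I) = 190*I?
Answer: 81167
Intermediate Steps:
m(B) = 345 (m(B) = 2 + 7³ = 2 + 343 = 345)
q = -343 (q = 2 - 1*345 = 2 - 345 = -343)
q - F(249, -429) = -343 - 190*(-429) = -343 - 1*(-81510) = -343 + 81510 = 81167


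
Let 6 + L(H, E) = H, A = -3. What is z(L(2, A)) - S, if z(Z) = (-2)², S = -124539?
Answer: 124543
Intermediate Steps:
L(H, E) = -6 + H
z(Z) = 4
z(L(2, A)) - S = 4 - 1*(-124539) = 4 + 124539 = 124543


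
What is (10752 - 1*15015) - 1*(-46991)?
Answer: 42728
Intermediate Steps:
(10752 - 1*15015) - 1*(-46991) = (10752 - 15015) + 46991 = -4263 + 46991 = 42728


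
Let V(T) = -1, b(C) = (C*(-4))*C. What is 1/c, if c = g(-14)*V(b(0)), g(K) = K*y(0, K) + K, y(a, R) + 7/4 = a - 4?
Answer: -2/133 ≈ -0.015038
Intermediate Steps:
b(C) = -4*C² (b(C) = (-4*C)*C = -4*C²)
y(a, R) = -23/4 + a (y(a, R) = -7/4 + (a - 4) = -7/4 + (-4 + a) = -23/4 + a)
g(K) = -19*K/4 (g(K) = K*(-23/4 + 0) + K = K*(-23/4) + K = -23*K/4 + K = -19*K/4)
c = -133/2 (c = -19/4*(-14)*(-1) = (133/2)*(-1) = -133/2 ≈ -66.500)
1/c = 1/(-133/2) = -2/133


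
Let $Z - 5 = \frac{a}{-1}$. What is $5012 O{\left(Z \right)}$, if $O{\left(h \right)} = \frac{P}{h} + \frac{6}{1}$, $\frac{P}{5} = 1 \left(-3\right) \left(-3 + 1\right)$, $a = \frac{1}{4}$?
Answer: $\frac{1172808}{19} \approx 61727.0$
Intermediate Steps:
$a = \frac{1}{4} \approx 0.25$
$P = 30$ ($P = 5 \cdot 1 \left(-3\right) \left(-3 + 1\right) = 5 \left(\left(-3\right) \left(-2\right)\right) = 5 \cdot 6 = 30$)
$Z = \frac{19}{4}$ ($Z = 5 + \frac{1}{4 \left(-1\right)} = 5 + \frac{1}{4} \left(-1\right) = 5 - \frac{1}{4} = \frac{19}{4} \approx 4.75$)
$O{\left(h \right)} = 6 + \frac{30}{h}$ ($O{\left(h \right)} = \frac{30}{h} + \frac{6}{1} = \frac{30}{h} + 6 \cdot 1 = \frac{30}{h} + 6 = 6 + \frac{30}{h}$)
$5012 O{\left(Z \right)} = 5012 \left(6 + \frac{30}{\frac{19}{4}}\right) = 5012 \left(6 + 30 \cdot \frac{4}{19}\right) = 5012 \left(6 + \frac{120}{19}\right) = 5012 \cdot \frac{234}{19} = \frac{1172808}{19}$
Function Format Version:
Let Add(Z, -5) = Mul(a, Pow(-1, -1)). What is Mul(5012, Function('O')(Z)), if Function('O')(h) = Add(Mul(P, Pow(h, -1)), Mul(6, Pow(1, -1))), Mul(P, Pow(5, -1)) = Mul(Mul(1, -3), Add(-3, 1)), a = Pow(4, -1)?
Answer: Rational(1172808, 19) ≈ 61727.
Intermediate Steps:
a = Rational(1, 4) ≈ 0.25000
P = 30 (P = Mul(5, Mul(Mul(1, -3), Add(-3, 1))) = Mul(5, Mul(-3, -2)) = Mul(5, 6) = 30)
Z = Rational(19, 4) (Z = Add(5, Mul(Rational(1, 4), Pow(-1, -1))) = Add(5, Mul(Rational(1, 4), -1)) = Add(5, Rational(-1, 4)) = Rational(19, 4) ≈ 4.7500)
Function('O')(h) = Add(6, Mul(30, Pow(h, -1))) (Function('O')(h) = Add(Mul(30, Pow(h, -1)), Mul(6, Pow(1, -1))) = Add(Mul(30, Pow(h, -1)), Mul(6, 1)) = Add(Mul(30, Pow(h, -1)), 6) = Add(6, Mul(30, Pow(h, -1))))
Mul(5012, Function('O')(Z)) = Mul(5012, Add(6, Mul(30, Pow(Rational(19, 4), -1)))) = Mul(5012, Add(6, Mul(30, Rational(4, 19)))) = Mul(5012, Add(6, Rational(120, 19))) = Mul(5012, Rational(234, 19)) = Rational(1172808, 19)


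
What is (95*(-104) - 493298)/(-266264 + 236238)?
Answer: 251589/15013 ≈ 16.758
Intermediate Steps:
(95*(-104) - 493298)/(-266264 + 236238) = (-9880 - 493298)/(-30026) = -503178*(-1/30026) = 251589/15013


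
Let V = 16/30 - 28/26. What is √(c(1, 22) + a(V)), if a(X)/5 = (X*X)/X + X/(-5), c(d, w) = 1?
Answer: I*√44655/195 ≈ 1.0837*I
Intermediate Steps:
V = -106/195 (V = 16*(1/30) - 28*1/26 = 8/15 - 14/13 = -106/195 ≈ -0.54359)
a(X) = 4*X (a(X) = 5*((X*X)/X + X/(-5)) = 5*(X²/X + X*(-⅕)) = 5*(X - X/5) = 5*(4*X/5) = 4*X)
√(c(1, 22) + a(V)) = √(1 + 4*(-106/195)) = √(1 - 424/195) = √(-229/195) = I*√44655/195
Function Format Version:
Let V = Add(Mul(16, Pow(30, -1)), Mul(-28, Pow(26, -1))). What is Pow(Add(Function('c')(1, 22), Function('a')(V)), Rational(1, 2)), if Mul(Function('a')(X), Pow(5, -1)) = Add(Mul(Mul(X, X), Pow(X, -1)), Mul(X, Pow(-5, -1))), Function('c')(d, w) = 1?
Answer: Mul(Rational(1, 195), I, Pow(44655, Rational(1, 2))) ≈ Mul(1.0837, I)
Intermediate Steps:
V = Rational(-106, 195) (V = Add(Mul(16, Rational(1, 30)), Mul(-28, Rational(1, 26))) = Add(Rational(8, 15), Rational(-14, 13)) = Rational(-106, 195) ≈ -0.54359)
Function('a')(X) = Mul(4, X) (Function('a')(X) = Mul(5, Add(Mul(Mul(X, X), Pow(X, -1)), Mul(X, Pow(-5, -1)))) = Mul(5, Add(Mul(Pow(X, 2), Pow(X, -1)), Mul(X, Rational(-1, 5)))) = Mul(5, Add(X, Mul(Rational(-1, 5), X))) = Mul(5, Mul(Rational(4, 5), X)) = Mul(4, X))
Pow(Add(Function('c')(1, 22), Function('a')(V)), Rational(1, 2)) = Pow(Add(1, Mul(4, Rational(-106, 195))), Rational(1, 2)) = Pow(Add(1, Rational(-424, 195)), Rational(1, 2)) = Pow(Rational(-229, 195), Rational(1, 2)) = Mul(Rational(1, 195), I, Pow(44655, Rational(1, 2)))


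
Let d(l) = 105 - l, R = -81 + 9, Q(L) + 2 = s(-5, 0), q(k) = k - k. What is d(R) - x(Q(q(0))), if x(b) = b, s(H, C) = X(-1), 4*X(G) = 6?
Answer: 355/2 ≈ 177.50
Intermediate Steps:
X(G) = 3/2 (X(G) = (¼)*6 = 3/2)
s(H, C) = 3/2
q(k) = 0
Q(L) = -½ (Q(L) = -2 + 3/2 = -½)
R = -72
d(R) - x(Q(q(0))) = (105 - 1*(-72)) - 1*(-½) = (105 + 72) + ½ = 177 + ½ = 355/2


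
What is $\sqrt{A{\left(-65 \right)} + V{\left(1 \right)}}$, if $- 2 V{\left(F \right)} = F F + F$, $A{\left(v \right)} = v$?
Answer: $i \sqrt{66} \approx 8.124 i$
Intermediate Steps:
$V{\left(F \right)} = - \frac{F}{2} - \frac{F^{2}}{2}$ ($V{\left(F \right)} = - \frac{F F + F}{2} = - \frac{F^{2} + F}{2} = - \frac{F + F^{2}}{2} = - \frac{F}{2} - \frac{F^{2}}{2}$)
$\sqrt{A{\left(-65 \right)} + V{\left(1 \right)}} = \sqrt{-65 - \frac{1 + 1}{2}} = \sqrt{-65 - \frac{1}{2} \cdot 2} = \sqrt{-65 - 1} = \sqrt{-66} = i \sqrt{66}$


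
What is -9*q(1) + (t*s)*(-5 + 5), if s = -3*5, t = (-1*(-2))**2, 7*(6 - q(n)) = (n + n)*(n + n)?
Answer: -342/7 ≈ -48.857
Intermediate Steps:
q(n) = 6 - 4*n**2/7 (q(n) = 6 - (n + n)*(n + n)/7 = 6 - 2*n*2*n/7 = 6 - 4*n**2/7)
t = 4 (t = 2**2 = 4)
s = -15
-9*q(1) + (t*s)*(-5 + 5) = -9*(6 - 4/7*1**2) + (4*(-15))*(-5 + 5) = -9*(6 - 4/7*1) - 60*0 = -9*(6 - 4/7) + 0 = -9*38/7 + 0 = -342/7 + 0 = -342/7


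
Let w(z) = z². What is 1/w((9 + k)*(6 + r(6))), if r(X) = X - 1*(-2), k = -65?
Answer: 1/614656 ≈ 1.6269e-6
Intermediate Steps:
r(X) = 2 + X (r(X) = X + 2 = 2 + X)
1/w((9 + k)*(6 + r(6))) = 1/(((9 - 65)*(6 + (2 + 6)))²) = 1/((-56*(6 + 8))²) = 1/((-56*14)²) = 1/((-784)²) = 1/614656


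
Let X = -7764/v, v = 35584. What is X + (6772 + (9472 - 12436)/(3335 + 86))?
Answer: 206060730847/30433216 ≈ 6770.9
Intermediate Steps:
X = -1941/8896 (X = -7764/35584 = -7764*1/35584 = -1941/8896 ≈ -0.21819)
X + (6772 + (9472 - 12436)/(3335 + 86)) = -1941/8896 + (6772 + (9472 - 12436)/(3335 + 86)) = -1941/8896 + (6772 - 2964/3421) = -1941/8896 + 23164048/3421 = 206060730847/30433216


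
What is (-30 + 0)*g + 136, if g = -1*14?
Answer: 556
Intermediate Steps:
g = -14
(-30 + 0)*g + 136 = (-30 + 0)*(-14) + 136 = -30*(-14) + 136 = 420 + 136 = 556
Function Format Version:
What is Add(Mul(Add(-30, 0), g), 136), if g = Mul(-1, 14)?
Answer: 556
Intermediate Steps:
g = -14
Add(Mul(Add(-30, 0), g), 136) = Add(Mul(Add(-30, 0), -14), 136) = Add(Mul(-30, -14), 136) = Add(420, 136) = 556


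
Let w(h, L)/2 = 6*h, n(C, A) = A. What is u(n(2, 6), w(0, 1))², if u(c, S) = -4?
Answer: 16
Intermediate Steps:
w(h, L) = 12*h (w(h, L) = 2*(6*h) = 12*h)
u(n(2, 6), w(0, 1))² = (-4)² = 16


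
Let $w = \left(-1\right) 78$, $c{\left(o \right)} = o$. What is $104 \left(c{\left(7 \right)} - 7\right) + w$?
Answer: $-78$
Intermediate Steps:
$w = -78$
$104 \left(c{\left(7 \right)} - 7\right) + w = 104 \left(7 - 7\right) - 78 = 104 \cdot 0 - 78 = 0 - 78 = -78$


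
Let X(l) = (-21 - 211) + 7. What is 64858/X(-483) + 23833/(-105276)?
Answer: -2277784411/7895700 ≈ -288.48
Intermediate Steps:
X(l) = -225 (X(l) = -232 + 7 = -225)
64858/X(-483) + 23833/(-105276) = 64858/(-225) + 23833/(-105276) = 64858*(-1/225) + 23833*(-1/105276) = -64858/225 - 23833/105276 = -2277784411/7895700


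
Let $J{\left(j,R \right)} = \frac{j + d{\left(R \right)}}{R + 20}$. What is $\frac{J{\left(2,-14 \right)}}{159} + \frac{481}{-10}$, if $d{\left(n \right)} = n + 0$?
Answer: $- \frac{76499}{1590} \approx -48.113$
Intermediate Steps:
$d{\left(n \right)} = n$
$J{\left(j,R \right)} = \frac{R + j}{20 + R}$ ($J{\left(j,R \right)} = \frac{j + R}{R + 20} = \frac{R + j}{20 + R}$)
$\frac{J{\left(2,-14 \right)}}{159} + \frac{481}{-10} = \frac{\frac{1}{20 - 14} \left(-14 + 2\right)}{159} + \frac{481}{-10} = \frac{1}{6} \left(-12\right) \frac{1}{159} + 481 \left(- \frac{1}{10}\right) = \frac{1}{6} \left(-12\right) \frac{1}{159} - \frac{481}{10} = \left(-2\right) \frac{1}{159} - \frac{481}{10} = - \frac{2}{159} - \frac{481}{10} = - \frac{76499}{1590}$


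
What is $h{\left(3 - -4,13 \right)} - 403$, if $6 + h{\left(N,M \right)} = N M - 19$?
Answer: $-337$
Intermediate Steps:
$h{\left(N,M \right)} = -25 + M N$ ($h{\left(N,M \right)} = -6 + \left(N M - 19\right) = -6 + \left(M N - 19\right) = -6 + \left(-19 + M N\right) = -25 + M N$)
$h{\left(3 - -4,13 \right)} - 403 = \left(-25 + 13 \left(3 - -4\right)\right) - 403 = \left(-25 + 13 \left(3 + 4\right)\right) - 403 = \left(-25 + 13 \cdot 7\right) - 403 = \left(-25 + 91\right) - 403 = 66 - 403 = -337$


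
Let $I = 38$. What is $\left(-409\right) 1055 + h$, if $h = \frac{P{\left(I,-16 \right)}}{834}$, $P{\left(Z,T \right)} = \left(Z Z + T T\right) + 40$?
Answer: $- \frac{59977515}{139} \approx -4.3149 \cdot 10^{5}$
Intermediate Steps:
$P{\left(Z,T \right)} = 40 + T^{2} + Z^{2}$ ($P{\left(Z,T \right)} = \left(Z^{2} + T^{2}\right) + 40 = \left(T^{2} + Z^{2}\right) + 40 = 40 + T^{2} + Z^{2}$)
$h = \frac{290}{139}$ ($h = \frac{40 + \left(-16\right)^{2} + 38^{2}}{834} = \left(40 + 256 + 1444\right) \frac{1}{834} = 1740 \cdot \frac{1}{834} = \frac{290}{139} \approx 2.0863$)
$\left(-409\right) 1055 + h = \left(-409\right) 1055 + \frac{290}{139} = -431495 + \frac{290}{139} = - \frac{59977515}{139}$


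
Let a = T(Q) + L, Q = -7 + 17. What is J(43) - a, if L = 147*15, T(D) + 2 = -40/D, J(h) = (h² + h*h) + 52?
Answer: 1551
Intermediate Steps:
J(h) = 52 + 2*h² (J(h) = (h² + h²) + 52 = 2*h² + 52 = 52 + 2*h²)
Q = 10
T(D) = -2 - 40/D
L = 2205
a = 2199 (a = (-2 - 40/10) + 2205 = (-2 - 40*⅒) + 2205 = (-2 - 4) + 2205 = -6 + 2205 = 2199)
J(43) - a = (52 + 2*43²) - 1*2199 = (52 + 2*1849) - 2199 = (52 + 3698) - 2199 = 3750 - 2199 = 1551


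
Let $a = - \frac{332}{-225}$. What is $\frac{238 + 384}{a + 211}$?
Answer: $\frac{139950}{47807} \approx 2.9274$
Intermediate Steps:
$a = \frac{332}{225}$ ($a = \left(-332\right) \left(- \frac{1}{225}\right) = \frac{332}{225} \approx 1.4756$)
$\frac{238 + 384}{a + 211} = \frac{238 + 384}{\frac{332}{225} + 211} = \frac{622}{\frac{47807}{225}} = 622 \cdot \frac{225}{47807} = \frac{139950}{47807}$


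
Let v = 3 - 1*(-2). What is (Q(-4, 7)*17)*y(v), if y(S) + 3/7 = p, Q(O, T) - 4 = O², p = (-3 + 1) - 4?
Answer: -15300/7 ≈ -2185.7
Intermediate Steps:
v = 5 (v = 3 + 2 = 5)
p = -6 (p = -2 - 4 = -6)
Q(O, T) = 4 + O²
y(S) = -45/7 (y(S) = -3/7 - 6 = -45/7)
(Q(-4, 7)*17)*y(v) = ((4 + (-4)²)*17)*(-45/7) = ((4 + 16)*17)*(-45/7) = (20*17)*(-45/7) = 340*(-45/7) = -15300/7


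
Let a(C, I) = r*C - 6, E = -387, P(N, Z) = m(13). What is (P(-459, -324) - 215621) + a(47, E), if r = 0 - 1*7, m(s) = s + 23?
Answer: -215920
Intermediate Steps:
m(s) = 23 + s
P(N, Z) = 36 (P(N, Z) = 23 + 13 = 36)
r = -7 (r = 0 - 7 = -7)
a(C, I) = -6 - 7*C (a(C, I) = -7*C - 6 = -6 - 7*C)
(P(-459, -324) - 215621) + a(47, E) = (36 - 215621) + (-6 - 7*47) = -215585 + (-6 - 329) = -215585 - 335 = -215920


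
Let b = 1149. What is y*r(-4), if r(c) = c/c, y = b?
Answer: 1149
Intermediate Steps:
y = 1149
r(c) = 1
y*r(-4) = 1149*1 = 1149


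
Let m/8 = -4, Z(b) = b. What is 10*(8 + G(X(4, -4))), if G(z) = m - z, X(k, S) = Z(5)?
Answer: -290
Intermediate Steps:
X(k, S) = 5
m = -32 (m = 8*(-4) = -32)
G(z) = -32 - z
10*(8 + G(X(4, -4))) = 10*(8 + (-32 - 1*5)) = 10*(8 + (-32 - 5)) = 10*(8 - 37) = 10*(-29) = -290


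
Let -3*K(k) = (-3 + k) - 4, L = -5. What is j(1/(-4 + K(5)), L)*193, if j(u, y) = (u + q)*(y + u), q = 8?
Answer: -787633/100 ≈ -7876.3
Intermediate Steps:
K(k) = 7/3 - k/3 (K(k) = -((-3 + k) - 4)/3 = -(-7 + k)/3 = 7/3 - k/3)
j(u, y) = (8 + u)*(u + y) (j(u, y) = (u + 8)*(y + u) = (8 + u)*(u + y))
j(1/(-4 + K(5)), L)*193 = ((1/(-4 + (7/3 - 1/3*5)))**2 + 8/(-4 + (7/3 - 1/3*5)) + 8*(-5) - 5/(-4 + (7/3 - 1/3*5)))*193 = ((1/(-4 + (7/3 - 5/3)))**2 + 8/(-4 + (7/3 - 5/3)) - 40 - 5/(-4 + (7/3 - 5/3)))*193 = ((1/(-4 + 2/3))**2 + 8/(-4 + 2/3) - 40 - 5/(-4 + 2/3))*193 = ((1/(-10/3))**2 + 8/(-10/3) - 40 - 5/(-10/3))*193 = ((-3/10)**2 + 8*(-3/10) - 40 - 3/10*(-5))*193 = (9/100 - 12/5 - 40 + 3/2)*193 = -4081/100*193 = -787633/100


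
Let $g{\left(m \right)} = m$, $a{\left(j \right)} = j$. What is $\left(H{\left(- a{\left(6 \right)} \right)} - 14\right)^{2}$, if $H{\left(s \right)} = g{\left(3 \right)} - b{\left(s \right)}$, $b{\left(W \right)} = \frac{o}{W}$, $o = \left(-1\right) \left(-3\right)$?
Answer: $\frac{441}{4} \approx 110.25$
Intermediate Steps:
$o = 3$
$b{\left(W \right)} = \frac{3}{W}$
$H{\left(s \right)} = 3 - \frac{3}{s}$
$\left(H{\left(- a{\left(6 \right)} \right)} - 14\right)^{2} = \left(\left(3 - \frac{3}{\left(-1\right) 6}\right) - 14\right)^{2} = \left(\left(3 - \frac{3}{-6}\right) - 14\right)^{2} = \left(\left(3 - - \frac{1}{2}\right) - 14\right)^{2} = \left(\left(3 + \frac{1}{2}\right) - 14\right)^{2} = \left(\frac{7}{2} - 14\right)^{2} = \left(- \frac{21}{2}\right)^{2} = \frac{441}{4}$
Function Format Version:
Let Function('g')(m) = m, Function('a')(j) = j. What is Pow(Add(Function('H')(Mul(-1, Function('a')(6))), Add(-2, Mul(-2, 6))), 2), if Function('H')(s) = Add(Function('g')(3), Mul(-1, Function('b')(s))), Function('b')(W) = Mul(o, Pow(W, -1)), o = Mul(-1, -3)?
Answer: Rational(441, 4) ≈ 110.25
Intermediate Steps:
o = 3
Function('b')(W) = Mul(3, Pow(W, -1))
Function('H')(s) = Add(3, Mul(-3, Pow(s, -1))) (Function('H')(s) = Add(3, Mul(-1, Mul(3, Pow(s, -1)))) = Add(3, Mul(-3, Pow(s, -1))))
Pow(Add(Function('H')(Mul(-1, Function('a')(6))), Add(-2, Mul(-2, 6))), 2) = Pow(Add(Add(3, Mul(-3, Pow(Mul(-1, 6), -1))), Add(-2, Mul(-2, 6))), 2) = Pow(Add(Add(3, Mul(-3, Pow(-6, -1))), Add(-2, -12)), 2) = Pow(Add(Add(3, Mul(-3, Rational(-1, 6))), -14), 2) = Pow(Add(Add(3, Rational(1, 2)), -14), 2) = Pow(Add(Rational(7, 2), -14), 2) = Pow(Rational(-21, 2), 2) = Rational(441, 4)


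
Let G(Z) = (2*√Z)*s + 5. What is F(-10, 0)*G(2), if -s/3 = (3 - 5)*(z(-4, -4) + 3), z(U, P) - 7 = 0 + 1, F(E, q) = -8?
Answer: -40 - 1056*√2 ≈ -1533.4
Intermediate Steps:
z(U, P) = 8 (z(U, P) = 7 + (0 + 1) = 7 + 1 = 8)
s = 66 (s = -3*(3 - 5)*(8 + 3) = -(-6)*11 = -3*(-22) = 66)
G(Z) = 5 + 132*√Z (G(Z) = (2*√Z)*66 + 5 = 132*√Z + 5 = 5 + 132*√Z)
F(-10, 0)*G(2) = -8*(5 + 132*√2) = -40 - 1056*√2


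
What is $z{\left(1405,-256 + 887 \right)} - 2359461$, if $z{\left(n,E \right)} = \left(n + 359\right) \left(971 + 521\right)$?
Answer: $272427$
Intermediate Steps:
$z{\left(n,E \right)} = 535628 + 1492 n$ ($z{\left(n,E \right)} = \left(359 + n\right) 1492 = 535628 + 1492 n$)
$z{\left(1405,-256 + 887 \right)} - 2359461 = \left(535628 + 1492 \cdot 1405\right) - 2359461 = \left(535628 + 2096260\right) - 2359461 = 2631888 - 2359461 = 272427$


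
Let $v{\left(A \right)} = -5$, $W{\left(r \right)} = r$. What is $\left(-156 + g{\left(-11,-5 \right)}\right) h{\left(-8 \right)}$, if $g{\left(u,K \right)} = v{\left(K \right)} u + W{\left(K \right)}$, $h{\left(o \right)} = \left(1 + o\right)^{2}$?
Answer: $-5194$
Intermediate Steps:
$g{\left(u,K \right)} = K - 5 u$ ($g{\left(u,K \right)} = - 5 u + K = K - 5 u$)
$\left(-156 + g{\left(-11,-5 \right)}\right) h{\left(-8 \right)} = \left(-156 - -50\right) \left(1 - 8\right)^{2} = \left(-156 + \left(-5 + 55\right)\right) \left(-7\right)^{2} = \left(-156 + 50\right) 49 = \left(-106\right) 49 = -5194$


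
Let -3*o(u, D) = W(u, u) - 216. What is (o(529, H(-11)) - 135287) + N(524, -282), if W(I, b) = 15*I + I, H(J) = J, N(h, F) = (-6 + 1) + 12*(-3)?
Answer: -414232/3 ≈ -1.3808e+5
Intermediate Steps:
N(h, F) = -41 (N(h, F) = -5 - 36 = -41)
W(I, b) = 16*I
o(u, D) = 72 - 16*u/3 (o(u, D) = -(16*u - 216)/3 = -(-216 + 16*u)/3 = 72 - 16*u/3)
(o(529, H(-11)) - 135287) + N(524, -282) = ((72 - 16/3*529) - 135287) - 41 = ((72 - 8464/3) - 135287) - 41 = (-8248/3 - 135287) - 41 = -414109/3 - 41 = -414232/3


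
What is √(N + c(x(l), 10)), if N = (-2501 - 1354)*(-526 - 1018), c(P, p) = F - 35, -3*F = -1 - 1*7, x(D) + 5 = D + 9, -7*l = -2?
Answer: √53568789/3 ≈ 2439.7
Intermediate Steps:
l = 2/7 (l = -⅐*(-2) = 2/7 ≈ 0.28571)
x(D) = 4 + D (x(D) = -5 + (D + 9) = -5 + (9 + D) = 4 + D)
F = 8/3 (F = -(-1 - 1*7)/3 = -(-1 - 7)/3 = -⅓*(-8) = 8/3 ≈ 2.6667)
c(P, p) = -97/3 (c(P, p) = 8/3 - 35 = -97/3)
N = 5952120 (N = -3855*(-1544) = 5952120)
√(N + c(x(l), 10)) = √(5952120 - 97/3) = √(17856263/3) = √53568789/3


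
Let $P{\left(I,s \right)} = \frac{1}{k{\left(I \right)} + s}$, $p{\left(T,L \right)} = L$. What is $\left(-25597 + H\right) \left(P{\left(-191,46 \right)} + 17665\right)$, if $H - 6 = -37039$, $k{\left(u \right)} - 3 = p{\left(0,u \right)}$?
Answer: $- \frac{78551454135}{71} \approx -1.1064 \cdot 10^{9}$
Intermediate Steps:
$k{\left(u \right)} = 3 + u$
$H = -37033$ ($H = 6 - 37039 = -37033$)
$P{\left(I,s \right)} = \frac{1}{3 + I + s}$ ($P{\left(I,s \right)} = \frac{1}{\left(3 + I\right) + s} = \frac{1}{3 + I + s}$)
$\left(-25597 + H\right) \left(P{\left(-191,46 \right)} + 17665\right) = \left(-25597 - 37033\right) \left(\frac{1}{3 - 191 + 46} + 17665\right) = - 62630 \left(\frac{1}{-142} + 17665\right) = - 62630 \left(- \frac{1}{142} + 17665\right) = \left(-62630\right) \frac{2508429}{142} = - \frac{78551454135}{71}$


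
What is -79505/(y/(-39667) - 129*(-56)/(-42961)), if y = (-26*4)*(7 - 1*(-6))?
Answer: 135487172636435/228471136 ≈ 5.9302e+5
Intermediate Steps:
y = -1352 (y = -104*(7 + 6) = -104*13 = -1352)
-79505/(y/(-39667) - 129*(-56)/(-42961)) = -79505/(-1352/(-39667) - 129*(-56)/(-42961)) = -79505/(-1352*(-1/39667) + 7224*(-1/42961)) = -79505/(1352/39667 - 7224/42961) = -79505/(-228471136/1704133987) = -79505*(-1704133987/228471136) = 135487172636435/228471136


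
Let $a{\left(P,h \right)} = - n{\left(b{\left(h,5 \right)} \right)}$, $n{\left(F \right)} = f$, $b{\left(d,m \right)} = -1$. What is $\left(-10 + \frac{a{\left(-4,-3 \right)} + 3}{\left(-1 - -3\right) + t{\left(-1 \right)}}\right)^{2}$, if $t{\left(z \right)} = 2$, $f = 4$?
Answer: $\frac{1681}{16} \approx 105.06$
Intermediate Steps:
$n{\left(F \right)} = 4$
$a{\left(P,h \right)} = -4$ ($a{\left(P,h \right)} = \left(-1\right) 4 = -4$)
$\left(-10 + \frac{a{\left(-4,-3 \right)} + 3}{\left(-1 - -3\right) + t{\left(-1 \right)}}\right)^{2} = \left(-10 + \frac{-4 + 3}{\left(-1 - -3\right) + 2}\right)^{2} = \left(-10 - \frac{1}{\left(-1 + 3\right) + 2}\right)^{2} = \left(-10 - \frac{1}{2 + 2}\right)^{2} = \left(-10 - \frac{1}{4}\right)^{2} = \left(- \frac{41}{4}\right)^{2} = \frac{1681}{16}$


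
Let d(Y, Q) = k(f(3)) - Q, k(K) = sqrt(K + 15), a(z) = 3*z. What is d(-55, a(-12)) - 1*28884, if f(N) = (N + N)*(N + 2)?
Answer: -28848 + 3*sqrt(5) ≈ -28841.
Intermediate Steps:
f(N) = 2*N*(2 + N) (f(N) = (2*N)*(2 + N) = 2*N*(2 + N))
k(K) = sqrt(15 + K)
d(Y, Q) = -Q + 3*sqrt(5) (d(Y, Q) = sqrt(15 + 2*3*(2 + 3)) - Q = sqrt(15 + 2*3*5) - Q = sqrt(15 + 30) - Q = sqrt(45) - Q = 3*sqrt(5) - Q = -Q + 3*sqrt(5))
d(-55, a(-12)) - 1*28884 = (-3*(-12) + 3*sqrt(5)) - 1*28884 = (-1*(-36) + 3*sqrt(5)) - 28884 = (36 + 3*sqrt(5)) - 28884 = -28848 + 3*sqrt(5)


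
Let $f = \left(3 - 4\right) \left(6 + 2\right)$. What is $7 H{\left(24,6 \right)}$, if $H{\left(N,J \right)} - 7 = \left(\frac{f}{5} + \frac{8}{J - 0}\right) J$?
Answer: $\frac{189}{5} \approx 37.8$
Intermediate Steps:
$f = -8$ ($f = \left(-1\right) 8 = -8$)
$H{\left(N,J \right)} = 7 + J \left(- \frac{8}{5} + \frac{8}{J}\right)$ ($H{\left(N,J \right)} = 7 + \left(- \frac{8}{5} + \frac{8}{J - 0}\right) J = 7 + \left(\left(-8\right) \frac{1}{5} + \frac{8}{J + 0}\right) J = 7 + \left(- \frac{8}{5} + \frac{8}{J}\right) J = 7 + J \left(- \frac{8}{5} + \frac{8}{J}\right)$)
$7 H{\left(24,6 \right)} = 7 \left(15 - \frac{48}{5}\right) = 7 \cdot \frac{27}{5} = \frac{189}{5}$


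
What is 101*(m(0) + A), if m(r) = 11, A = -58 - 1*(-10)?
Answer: -3737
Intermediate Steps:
A = -48 (A = -58 + 10 = -48)
101*(m(0) + A) = 101*(11 - 48) = 101*(-37) = -3737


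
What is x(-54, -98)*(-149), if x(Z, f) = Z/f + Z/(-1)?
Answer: -398277/49 ≈ -8128.1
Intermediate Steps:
x(Z, f) = -Z + Z/f (x(Z, f) = Z/f + Z*(-1) = Z/f - Z = -Z + Z/f)
x(-54, -98)*(-149) = (-1*(-54) - 54/(-98))*(-149) = (54 - 54*(-1/98))*(-149) = (54 + 27/49)*(-149) = (2673/49)*(-149) = -398277/49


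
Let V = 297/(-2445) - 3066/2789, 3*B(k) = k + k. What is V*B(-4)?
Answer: 7399736/2273035 ≈ 3.2554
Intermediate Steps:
B(k) = 2*k/3 (B(k) = (k + k)/3 = (2*k)/3 = 2*k/3)
V = -2774901/2273035 (V = 297*(-1/2445) - 3066*1/2789 = -99/815 - 3066/2789 = -2774901/2273035 ≈ -1.2208)
V*B(-4) = -1849934*(-4)/2273035 = -2774901/2273035*(-8/3) = 7399736/2273035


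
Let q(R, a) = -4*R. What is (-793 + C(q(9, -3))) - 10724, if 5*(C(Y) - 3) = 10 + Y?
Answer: -57596/5 ≈ -11519.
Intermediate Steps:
C(Y) = 5 + Y/5 (C(Y) = 3 + (10 + Y)/5 = 3 + (2 + Y/5) = 5 + Y/5)
(-793 + C(q(9, -3))) - 10724 = (-793 + (5 + (-4*9)/5)) - 10724 = (-793 + (5 + (1/5)*(-36))) - 10724 = (-793 + (5 - 36/5)) - 10724 = (-793 - 11/5) - 10724 = -3976/5 - 10724 = -57596/5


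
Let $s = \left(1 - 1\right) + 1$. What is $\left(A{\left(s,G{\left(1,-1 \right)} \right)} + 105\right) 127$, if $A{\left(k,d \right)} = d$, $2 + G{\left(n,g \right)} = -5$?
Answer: $12446$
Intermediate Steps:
$G{\left(n,g \right)} = -7$ ($G{\left(n,g \right)} = -2 - 5 = -7$)
$s = 1$ ($s = 0 + 1 = 1$)
$\left(A{\left(s,G{\left(1,-1 \right)} \right)} + 105\right) 127 = \left(-7 + 105\right) 127 = 98 \cdot 127 = 12446$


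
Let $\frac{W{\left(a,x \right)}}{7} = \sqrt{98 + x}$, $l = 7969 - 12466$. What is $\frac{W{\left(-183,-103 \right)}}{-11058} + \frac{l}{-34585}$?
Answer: $\frac{4497}{34585} - \frac{7 i \sqrt{5}}{11058} \approx 0.13003 - 0.0014155 i$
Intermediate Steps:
$l = -4497$
$W{\left(a,x \right)} = 7 \sqrt{98 + x}$
$\frac{W{\left(-183,-103 \right)}}{-11058} + \frac{l}{-34585} = \frac{7 \sqrt{98 - 103}}{-11058} - \frac{4497}{-34585} = 7 \sqrt{-5} \left(- \frac{1}{11058}\right) - - \frac{4497}{34585} = 7 i \sqrt{5} \left(- \frac{1}{11058}\right) + \frac{4497}{34585} = - \frac{7 i \sqrt{5}}{11058} + \frac{4497}{34585} = \frac{4497}{34585} - \frac{7 i \sqrt{5}}{11058}$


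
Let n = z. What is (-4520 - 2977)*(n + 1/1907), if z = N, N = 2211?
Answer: -31610185866/1907 ≈ -1.6576e+7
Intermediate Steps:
z = 2211
n = 2211
(-4520 - 2977)*(n + 1/1907) = (-4520 - 2977)*(2211 + 1/1907) = -7497*(2211 + 1/1907) = -7497*4216378/1907 = -31610185866/1907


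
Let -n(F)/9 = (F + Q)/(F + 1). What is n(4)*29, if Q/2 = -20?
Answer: 9396/5 ≈ 1879.2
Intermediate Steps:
Q = -40 (Q = 2*(-20) = -40)
n(F) = -9*(-40 + F)/(1 + F) (n(F) = -9*(F - 40)/(F + 1) = -9*(-40 + F)/(1 + F))
n(4)*29 = (9*(40 - 1*4)/(1 + 4))*29 = (9*(40 - 4)/5)*29 = (9*(⅕)*36)*29 = (324/5)*29 = 9396/5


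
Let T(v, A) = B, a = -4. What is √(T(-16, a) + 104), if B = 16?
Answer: 2*√30 ≈ 10.954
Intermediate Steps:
T(v, A) = 16
√(T(-16, a) + 104) = √(16 + 104) = √120 = 2*√30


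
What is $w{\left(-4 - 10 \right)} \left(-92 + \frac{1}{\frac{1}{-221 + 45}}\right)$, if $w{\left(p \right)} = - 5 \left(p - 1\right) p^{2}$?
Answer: $-3939600$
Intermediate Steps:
$w{\left(p \right)} = p^{2} \left(5 - 5 p\right)$ ($w{\left(p \right)} = - 5 \left(-1 + p\right) p^{2} = \left(5 - 5 p\right) p^{2} = p^{2} \left(5 - 5 p\right)$)
$w{\left(-4 - 10 \right)} \left(-92 + \frac{1}{\frac{1}{-221 + 45}}\right) = 5 \left(-4 - 10\right)^{2} \left(1 - \left(-4 - 10\right)\right) \left(-92 + \frac{1}{\frac{1}{-221 + 45}}\right) = 5 \left(-4 - 10\right)^{2} \left(1 - \left(-4 - 10\right)\right) \left(-92 + \frac{1}{\frac{1}{-176}}\right) = 5 \left(-14\right)^{2} \left(1 - -14\right) \left(-92 + \frac{1}{- \frac{1}{176}}\right) = 5 \cdot 196 \left(1 + 14\right) \left(-92 - 176\right) = 5 \cdot 196 \cdot 15 \left(-268\right) = 14700 \left(-268\right) = -3939600$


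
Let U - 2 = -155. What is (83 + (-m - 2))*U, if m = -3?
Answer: -12852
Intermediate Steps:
U = -153 (U = 2 - 155 = -153)
(83 + (-m - 2))*U = (83 + (-1*(-3) - 2))*(-153) = (83 + (3 - 2))*(-153) = (83 + 1)*(-153) = 84*(-153) = -12852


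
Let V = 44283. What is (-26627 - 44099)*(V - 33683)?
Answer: -749695600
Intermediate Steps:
(-26627 - 44099)*(V - 33683) = (-26627 - 44099)*(44283 - 33683) = -70726*10600 = -749695600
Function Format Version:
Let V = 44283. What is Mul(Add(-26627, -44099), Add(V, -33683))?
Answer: -749695600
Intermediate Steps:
Mul(Add(-26627, -44099), Add(V, -33683)) = Mul(Add(-26627, -44099), Add(44283, -33683)) = Mul(-70726, 10600) = -749695600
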